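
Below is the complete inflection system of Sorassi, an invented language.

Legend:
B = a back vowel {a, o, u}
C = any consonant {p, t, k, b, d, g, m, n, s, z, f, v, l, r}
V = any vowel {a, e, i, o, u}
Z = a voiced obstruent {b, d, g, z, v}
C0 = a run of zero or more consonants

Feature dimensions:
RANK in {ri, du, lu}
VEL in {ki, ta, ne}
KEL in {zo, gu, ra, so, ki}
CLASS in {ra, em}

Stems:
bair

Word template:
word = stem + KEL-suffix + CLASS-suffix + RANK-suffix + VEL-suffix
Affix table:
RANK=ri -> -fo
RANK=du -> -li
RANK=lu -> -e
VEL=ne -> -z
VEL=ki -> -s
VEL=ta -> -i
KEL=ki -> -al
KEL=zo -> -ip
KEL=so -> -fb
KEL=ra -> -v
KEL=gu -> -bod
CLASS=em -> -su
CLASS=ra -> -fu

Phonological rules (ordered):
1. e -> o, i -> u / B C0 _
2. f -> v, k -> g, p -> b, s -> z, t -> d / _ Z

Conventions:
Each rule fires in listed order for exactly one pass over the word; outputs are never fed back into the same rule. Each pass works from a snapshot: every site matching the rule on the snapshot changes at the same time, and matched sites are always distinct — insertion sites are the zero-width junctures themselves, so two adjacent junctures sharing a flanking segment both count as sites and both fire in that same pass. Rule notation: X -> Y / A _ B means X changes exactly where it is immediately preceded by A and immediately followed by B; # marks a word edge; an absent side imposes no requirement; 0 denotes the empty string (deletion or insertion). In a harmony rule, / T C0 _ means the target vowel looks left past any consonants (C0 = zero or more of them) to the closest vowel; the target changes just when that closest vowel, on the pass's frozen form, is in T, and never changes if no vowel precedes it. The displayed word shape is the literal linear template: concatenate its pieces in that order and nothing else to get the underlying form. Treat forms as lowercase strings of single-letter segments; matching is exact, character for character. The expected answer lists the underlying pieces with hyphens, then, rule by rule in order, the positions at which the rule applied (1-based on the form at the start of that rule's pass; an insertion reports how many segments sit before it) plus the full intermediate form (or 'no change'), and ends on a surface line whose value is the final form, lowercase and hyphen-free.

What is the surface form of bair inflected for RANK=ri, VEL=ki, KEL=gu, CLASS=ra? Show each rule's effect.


underlying: bair-bod-fu-fo-s
1. e -> o, i -> u / B C0 _: fires at position(s) 3: baurbodfufos
2. f -> v, k -> g, p -> b, s -> z, t -> d / _ Z: no change
surface: baurbodfufos


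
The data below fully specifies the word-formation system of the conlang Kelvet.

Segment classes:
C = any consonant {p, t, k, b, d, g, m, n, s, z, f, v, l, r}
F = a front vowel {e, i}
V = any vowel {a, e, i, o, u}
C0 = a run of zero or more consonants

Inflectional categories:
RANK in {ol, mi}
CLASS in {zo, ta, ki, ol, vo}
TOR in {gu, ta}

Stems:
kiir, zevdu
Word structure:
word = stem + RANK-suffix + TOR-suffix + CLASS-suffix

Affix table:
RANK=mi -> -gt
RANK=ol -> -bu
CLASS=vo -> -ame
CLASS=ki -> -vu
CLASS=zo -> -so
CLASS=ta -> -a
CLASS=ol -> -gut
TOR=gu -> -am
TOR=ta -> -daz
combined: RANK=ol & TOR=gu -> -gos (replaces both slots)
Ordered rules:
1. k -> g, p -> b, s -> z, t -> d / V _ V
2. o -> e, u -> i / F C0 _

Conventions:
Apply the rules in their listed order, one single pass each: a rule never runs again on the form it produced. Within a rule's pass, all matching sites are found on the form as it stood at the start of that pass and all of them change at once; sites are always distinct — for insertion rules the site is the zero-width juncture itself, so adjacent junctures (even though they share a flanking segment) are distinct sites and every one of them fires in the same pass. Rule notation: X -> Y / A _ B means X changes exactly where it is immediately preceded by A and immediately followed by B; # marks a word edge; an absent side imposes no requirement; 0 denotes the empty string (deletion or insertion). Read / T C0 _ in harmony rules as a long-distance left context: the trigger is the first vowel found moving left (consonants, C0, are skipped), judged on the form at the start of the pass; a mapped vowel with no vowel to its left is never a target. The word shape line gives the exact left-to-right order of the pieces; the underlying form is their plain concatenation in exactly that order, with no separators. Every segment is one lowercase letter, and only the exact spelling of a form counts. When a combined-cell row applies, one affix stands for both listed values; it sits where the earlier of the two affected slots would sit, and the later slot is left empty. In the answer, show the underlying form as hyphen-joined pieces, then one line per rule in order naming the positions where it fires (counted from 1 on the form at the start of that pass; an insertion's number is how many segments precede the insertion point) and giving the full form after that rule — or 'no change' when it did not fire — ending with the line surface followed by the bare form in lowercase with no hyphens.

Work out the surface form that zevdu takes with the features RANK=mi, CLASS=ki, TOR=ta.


underlying: zevdu-gt-daz-vu
1. k -> g, p -> b, s -> z, t -> d / V _ V: no change
2. o -> e, u -> i / F C0 _: fires at position(s) 5: zevdigtdazvu
surface: zevdigtdazvu


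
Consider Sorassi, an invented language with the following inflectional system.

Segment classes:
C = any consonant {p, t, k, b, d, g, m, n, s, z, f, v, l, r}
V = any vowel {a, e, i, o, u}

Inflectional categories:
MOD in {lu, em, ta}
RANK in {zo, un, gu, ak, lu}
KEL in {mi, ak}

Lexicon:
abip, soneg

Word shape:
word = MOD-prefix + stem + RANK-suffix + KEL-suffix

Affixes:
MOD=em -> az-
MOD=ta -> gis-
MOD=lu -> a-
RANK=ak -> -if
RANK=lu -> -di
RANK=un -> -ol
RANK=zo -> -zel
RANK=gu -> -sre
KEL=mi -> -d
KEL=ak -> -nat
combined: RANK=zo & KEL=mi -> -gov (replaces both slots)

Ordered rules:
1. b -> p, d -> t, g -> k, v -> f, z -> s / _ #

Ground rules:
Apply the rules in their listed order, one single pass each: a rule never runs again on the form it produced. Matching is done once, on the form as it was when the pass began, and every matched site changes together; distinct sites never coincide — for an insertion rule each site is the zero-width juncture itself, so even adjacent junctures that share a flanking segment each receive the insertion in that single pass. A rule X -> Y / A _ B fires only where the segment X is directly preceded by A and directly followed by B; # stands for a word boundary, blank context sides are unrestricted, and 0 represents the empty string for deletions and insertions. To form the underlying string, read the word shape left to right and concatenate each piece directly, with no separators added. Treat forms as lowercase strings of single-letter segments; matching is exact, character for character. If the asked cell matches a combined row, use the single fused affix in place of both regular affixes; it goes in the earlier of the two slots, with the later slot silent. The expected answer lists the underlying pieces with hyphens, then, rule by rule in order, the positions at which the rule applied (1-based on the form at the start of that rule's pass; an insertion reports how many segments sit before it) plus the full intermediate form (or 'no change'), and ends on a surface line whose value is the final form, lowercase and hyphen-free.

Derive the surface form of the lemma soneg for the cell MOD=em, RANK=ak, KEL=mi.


underlying: az-soneg-if-d
1. b -> p, d -> t, g -> k, v -> f, z -> s / _ #: fires at position(s) 10: azsonegift
surface: azsonegift


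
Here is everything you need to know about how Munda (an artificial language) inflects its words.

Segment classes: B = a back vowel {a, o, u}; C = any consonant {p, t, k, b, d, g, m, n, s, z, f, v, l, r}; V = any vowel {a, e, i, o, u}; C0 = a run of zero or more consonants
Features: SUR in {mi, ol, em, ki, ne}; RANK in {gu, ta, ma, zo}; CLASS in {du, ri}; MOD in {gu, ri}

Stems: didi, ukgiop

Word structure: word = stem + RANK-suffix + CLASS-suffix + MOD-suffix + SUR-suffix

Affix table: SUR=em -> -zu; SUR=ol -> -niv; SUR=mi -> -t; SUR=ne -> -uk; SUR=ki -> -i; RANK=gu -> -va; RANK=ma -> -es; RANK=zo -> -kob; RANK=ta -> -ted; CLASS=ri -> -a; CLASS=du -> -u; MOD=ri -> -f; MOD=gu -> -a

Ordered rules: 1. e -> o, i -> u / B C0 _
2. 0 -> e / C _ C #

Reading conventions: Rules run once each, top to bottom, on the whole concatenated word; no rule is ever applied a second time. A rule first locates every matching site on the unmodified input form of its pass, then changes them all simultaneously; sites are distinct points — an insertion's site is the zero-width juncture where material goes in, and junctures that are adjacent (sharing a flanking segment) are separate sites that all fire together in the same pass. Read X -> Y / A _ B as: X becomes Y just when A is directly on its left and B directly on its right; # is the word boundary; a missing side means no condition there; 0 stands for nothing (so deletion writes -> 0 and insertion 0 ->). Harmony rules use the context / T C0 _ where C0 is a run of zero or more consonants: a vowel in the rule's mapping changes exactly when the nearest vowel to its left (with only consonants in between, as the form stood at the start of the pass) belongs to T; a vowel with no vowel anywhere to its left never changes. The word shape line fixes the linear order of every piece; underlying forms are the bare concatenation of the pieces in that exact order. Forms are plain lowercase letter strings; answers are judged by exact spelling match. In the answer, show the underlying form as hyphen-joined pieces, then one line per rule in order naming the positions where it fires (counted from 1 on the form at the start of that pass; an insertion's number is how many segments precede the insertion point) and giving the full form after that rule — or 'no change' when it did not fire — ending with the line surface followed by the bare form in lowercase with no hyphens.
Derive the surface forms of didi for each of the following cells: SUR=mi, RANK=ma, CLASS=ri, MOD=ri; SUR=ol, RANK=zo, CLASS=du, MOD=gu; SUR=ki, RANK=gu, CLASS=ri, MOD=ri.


cell SUR=mi, RANK=ma, CLASS=ri, MOD=ri:
underlying: didi-es-a-f-t
1. e -> o, i -> u / B C0 _: no change
2. 0 -> e / C _ C #: inserts after position(s) 8: didiesafet
surface: didiesafet

cell SUR=ol, RANK=zo, CLASS=du, MOD=gu:
underlying: didi-kob-u-a-niv
1. e -> o, i -> u / B C0 _: fires at position(s) 11: didikobuanuv
2. 0 -> e / C _ C #: no change
surface: didikobuanuv

cell SUR=ki, RANK=gu, CLASS=ri, MOD=ri:
underlying: didi-va-a-f-i
1. e -> o, i -> u / B C0 _: fires at position(s) 9: didivaafu
2. 0 -> e / C _ C #: no change
surface: didivaafu


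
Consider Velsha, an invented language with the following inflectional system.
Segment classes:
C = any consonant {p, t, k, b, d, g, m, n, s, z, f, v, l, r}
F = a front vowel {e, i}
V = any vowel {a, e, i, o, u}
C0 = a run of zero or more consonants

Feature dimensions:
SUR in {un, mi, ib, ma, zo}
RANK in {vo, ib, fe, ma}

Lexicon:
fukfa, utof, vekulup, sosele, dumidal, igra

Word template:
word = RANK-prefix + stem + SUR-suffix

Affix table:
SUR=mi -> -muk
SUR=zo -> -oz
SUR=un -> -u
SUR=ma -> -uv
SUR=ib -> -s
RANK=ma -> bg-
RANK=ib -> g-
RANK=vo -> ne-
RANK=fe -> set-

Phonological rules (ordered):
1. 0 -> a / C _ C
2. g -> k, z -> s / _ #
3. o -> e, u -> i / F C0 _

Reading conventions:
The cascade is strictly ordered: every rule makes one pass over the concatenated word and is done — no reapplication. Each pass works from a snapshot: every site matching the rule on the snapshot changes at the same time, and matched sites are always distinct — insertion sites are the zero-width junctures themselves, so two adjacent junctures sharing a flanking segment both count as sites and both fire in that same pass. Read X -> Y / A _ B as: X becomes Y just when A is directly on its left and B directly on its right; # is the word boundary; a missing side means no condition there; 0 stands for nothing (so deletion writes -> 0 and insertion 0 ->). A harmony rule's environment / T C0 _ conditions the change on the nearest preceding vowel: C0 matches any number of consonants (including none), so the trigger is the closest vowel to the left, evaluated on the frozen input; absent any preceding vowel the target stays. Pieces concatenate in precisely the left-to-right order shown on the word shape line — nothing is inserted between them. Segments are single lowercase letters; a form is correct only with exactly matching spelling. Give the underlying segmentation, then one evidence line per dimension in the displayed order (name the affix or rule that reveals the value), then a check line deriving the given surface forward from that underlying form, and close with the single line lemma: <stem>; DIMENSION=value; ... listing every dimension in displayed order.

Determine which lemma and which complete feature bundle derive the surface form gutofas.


underlying: g-utof-s
SUR=ib - signalled by the affix -s
RANK=ib - signalled by the affix g-
check: gutofs -> gutofas -> gutofas -> gutofas
lemma: utof; SUR=ib; RANK=ib


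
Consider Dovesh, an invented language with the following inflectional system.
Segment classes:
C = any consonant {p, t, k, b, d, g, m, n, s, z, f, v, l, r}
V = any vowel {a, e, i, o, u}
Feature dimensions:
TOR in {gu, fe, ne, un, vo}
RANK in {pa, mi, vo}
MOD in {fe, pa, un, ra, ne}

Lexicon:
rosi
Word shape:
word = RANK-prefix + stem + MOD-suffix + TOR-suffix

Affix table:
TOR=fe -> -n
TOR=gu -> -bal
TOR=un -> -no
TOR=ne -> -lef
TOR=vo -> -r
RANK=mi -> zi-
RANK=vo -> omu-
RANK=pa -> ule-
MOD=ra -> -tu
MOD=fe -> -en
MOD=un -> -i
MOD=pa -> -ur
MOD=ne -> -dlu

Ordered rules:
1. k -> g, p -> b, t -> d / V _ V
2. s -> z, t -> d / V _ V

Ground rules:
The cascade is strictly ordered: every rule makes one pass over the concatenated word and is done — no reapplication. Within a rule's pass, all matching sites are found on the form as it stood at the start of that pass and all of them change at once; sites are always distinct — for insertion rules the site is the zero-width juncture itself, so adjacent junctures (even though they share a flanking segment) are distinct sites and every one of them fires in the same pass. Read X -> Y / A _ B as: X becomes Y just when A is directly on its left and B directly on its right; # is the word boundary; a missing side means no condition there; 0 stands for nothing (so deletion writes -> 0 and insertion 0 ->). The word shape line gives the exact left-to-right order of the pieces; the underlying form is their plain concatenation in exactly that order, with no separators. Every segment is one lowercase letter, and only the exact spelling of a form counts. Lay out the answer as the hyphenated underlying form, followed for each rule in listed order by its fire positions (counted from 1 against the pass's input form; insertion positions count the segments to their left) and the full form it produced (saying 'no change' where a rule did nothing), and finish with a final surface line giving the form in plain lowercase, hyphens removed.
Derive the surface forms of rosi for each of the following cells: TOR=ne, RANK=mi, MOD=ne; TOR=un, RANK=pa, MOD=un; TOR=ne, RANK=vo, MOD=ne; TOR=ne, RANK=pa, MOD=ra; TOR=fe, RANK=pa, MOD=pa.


cell TOR=ne, RANK=mi, MOD=ne:
underlying: zi-rosi-dlu-lef
1. k -> g, p -> b, t -> d / V _ V: no change
2. s -> z, t -> d / V _ V: fires at position(s) 5: zirozidlulef
surface: zirozidlulef

cell TOR=un, RANK=pa, MOD=un:
underlying: ule-rosi-i-no
1. k -> g, p -> b, t -> d / V _ V: no change
2. s -> z, t -> d / V _ V: fires at position(s) 6: uleroziino
surface: uleroziino

cell TOR=ne, RANK=vo, MOD=ne:
underlying: omu-rosi-dlu-lef
1. k -> g, p -> b, t -> d / V _ V: no change
2. s -> z, t -> d / V _ V: fires at position(s) 6: omurozidlulef
surface: omurozidlulef

cell TOR=ne, RANK=pa, MOD=ra:
underlying: ule-rosi-tu-lef
1. k -> g, p -> b, t -> d / V _ V: fires at position(s) 8: ulerosidulef
2. s -> z, t -> d / V _ V: fires at position(s) 6: ulerozidulef
surface: ulerozidulef

cell TOR=fe, RANK=pa, MOD=pa:
underlying: ule-rosi-ur-n
1. k -> g, p -> b, t -> d / V _ V: no change
2. s -> z, t -> d / V _ V: fires at position(s) 6: uleroziurn
surface: uleroziurn


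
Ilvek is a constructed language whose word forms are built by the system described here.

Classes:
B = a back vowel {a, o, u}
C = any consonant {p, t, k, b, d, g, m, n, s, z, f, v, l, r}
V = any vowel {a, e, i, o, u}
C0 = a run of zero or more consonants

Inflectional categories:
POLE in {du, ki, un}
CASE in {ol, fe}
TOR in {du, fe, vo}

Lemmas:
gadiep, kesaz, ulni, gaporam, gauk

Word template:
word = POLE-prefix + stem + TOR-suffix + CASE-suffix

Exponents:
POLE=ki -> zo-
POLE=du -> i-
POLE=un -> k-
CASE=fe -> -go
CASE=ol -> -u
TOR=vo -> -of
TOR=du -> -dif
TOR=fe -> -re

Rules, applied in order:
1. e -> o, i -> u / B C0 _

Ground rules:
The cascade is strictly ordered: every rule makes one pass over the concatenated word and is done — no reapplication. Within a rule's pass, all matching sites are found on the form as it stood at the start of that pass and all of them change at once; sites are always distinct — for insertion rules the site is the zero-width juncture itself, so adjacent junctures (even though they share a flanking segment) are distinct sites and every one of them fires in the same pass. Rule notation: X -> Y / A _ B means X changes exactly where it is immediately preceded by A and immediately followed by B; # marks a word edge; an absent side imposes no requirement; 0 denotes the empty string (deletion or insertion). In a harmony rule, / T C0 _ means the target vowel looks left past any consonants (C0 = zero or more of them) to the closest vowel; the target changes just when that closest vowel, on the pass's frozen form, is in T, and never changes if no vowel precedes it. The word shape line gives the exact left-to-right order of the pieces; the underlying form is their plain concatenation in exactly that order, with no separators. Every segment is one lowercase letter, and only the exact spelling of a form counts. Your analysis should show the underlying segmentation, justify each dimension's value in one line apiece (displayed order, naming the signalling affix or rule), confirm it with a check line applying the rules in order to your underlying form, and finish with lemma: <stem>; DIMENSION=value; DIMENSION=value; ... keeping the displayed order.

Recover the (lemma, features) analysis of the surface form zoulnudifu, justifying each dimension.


underlying: zo-ulni-dif-u
POLE=ki - signalled by the affix zo-
CASE=ol - signalled by the affix -u
TOR=du - signalled by the affix -dif
check: zoulnidifu -> zoulnudifu
lemma: ulni; POLE=ki; CASE=ol; TOR=du


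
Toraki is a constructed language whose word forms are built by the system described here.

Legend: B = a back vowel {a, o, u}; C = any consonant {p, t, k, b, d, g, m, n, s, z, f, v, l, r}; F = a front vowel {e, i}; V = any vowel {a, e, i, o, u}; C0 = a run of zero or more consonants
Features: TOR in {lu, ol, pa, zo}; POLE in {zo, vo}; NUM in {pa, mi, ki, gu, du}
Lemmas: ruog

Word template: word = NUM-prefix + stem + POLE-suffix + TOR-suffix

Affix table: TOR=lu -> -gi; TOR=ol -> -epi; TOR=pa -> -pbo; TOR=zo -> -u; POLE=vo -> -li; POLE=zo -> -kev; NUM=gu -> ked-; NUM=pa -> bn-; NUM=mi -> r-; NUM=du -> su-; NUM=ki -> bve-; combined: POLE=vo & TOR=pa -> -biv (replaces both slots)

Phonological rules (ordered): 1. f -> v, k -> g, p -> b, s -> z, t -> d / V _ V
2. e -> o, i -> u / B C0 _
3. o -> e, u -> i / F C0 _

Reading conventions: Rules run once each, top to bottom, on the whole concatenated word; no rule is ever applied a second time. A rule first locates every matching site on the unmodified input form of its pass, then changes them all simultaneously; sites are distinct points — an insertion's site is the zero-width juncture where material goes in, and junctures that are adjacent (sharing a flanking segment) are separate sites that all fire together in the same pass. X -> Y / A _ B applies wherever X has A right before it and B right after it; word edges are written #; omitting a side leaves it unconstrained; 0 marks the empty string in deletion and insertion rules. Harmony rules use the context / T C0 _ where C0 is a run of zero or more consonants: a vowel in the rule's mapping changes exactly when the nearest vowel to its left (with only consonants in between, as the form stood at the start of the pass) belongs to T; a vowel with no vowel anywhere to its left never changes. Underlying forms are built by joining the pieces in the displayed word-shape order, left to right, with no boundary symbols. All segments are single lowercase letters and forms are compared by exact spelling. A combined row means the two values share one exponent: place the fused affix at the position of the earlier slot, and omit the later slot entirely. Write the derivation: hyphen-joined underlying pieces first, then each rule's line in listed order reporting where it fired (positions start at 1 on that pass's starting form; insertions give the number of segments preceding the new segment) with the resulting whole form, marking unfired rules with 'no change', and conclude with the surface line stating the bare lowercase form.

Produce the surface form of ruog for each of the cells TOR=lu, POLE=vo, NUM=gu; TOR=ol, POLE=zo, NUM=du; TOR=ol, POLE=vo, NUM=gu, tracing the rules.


cell TOR=lu, POLE=vo, NUM=gu:
underlying: ked-ruog-li-gi
1. f -> v, k -> g, p -> b, s -> z, t -> d / V _ V: no change
2. e -> o, i -> u / B C0 _: fires at position(s) 9: kedruoglugi
3. o -> e, u -> i / F C0 _: fires at position(s) 5: kedrioglugi
surface: kedrioglugi

cell TOR=ol, POLE=zo, NUM=du:
underlying: su-ruog-kev-epi
1. f -> v, k -> g, p -> b, s -> z, t -> d / V _ V: fires at position(s) 11: suruogkevebi
2. e -> o, i -> u / B C0 _: fires at position(s) 8: suruogkovebi
3. o -> e, u -> i / F C0 _: no change
surface: suruogkovebi

cell TOR=ol, POLE=vo, NUM=gu:
underlying: ked-ruog-li-epi
1. f -> v, k -> g, p -> b, s -> z, t -> d / V _ V: fires at position(s) 11: kedruogliebi
2. e -> o, i -> u / B C0 _: fires at position(s) 9: kedruogluebi
3. o -> e, u -> i / F C0 _: fires at position(s) 5: kedriogluebi
surface: kedriogluebi


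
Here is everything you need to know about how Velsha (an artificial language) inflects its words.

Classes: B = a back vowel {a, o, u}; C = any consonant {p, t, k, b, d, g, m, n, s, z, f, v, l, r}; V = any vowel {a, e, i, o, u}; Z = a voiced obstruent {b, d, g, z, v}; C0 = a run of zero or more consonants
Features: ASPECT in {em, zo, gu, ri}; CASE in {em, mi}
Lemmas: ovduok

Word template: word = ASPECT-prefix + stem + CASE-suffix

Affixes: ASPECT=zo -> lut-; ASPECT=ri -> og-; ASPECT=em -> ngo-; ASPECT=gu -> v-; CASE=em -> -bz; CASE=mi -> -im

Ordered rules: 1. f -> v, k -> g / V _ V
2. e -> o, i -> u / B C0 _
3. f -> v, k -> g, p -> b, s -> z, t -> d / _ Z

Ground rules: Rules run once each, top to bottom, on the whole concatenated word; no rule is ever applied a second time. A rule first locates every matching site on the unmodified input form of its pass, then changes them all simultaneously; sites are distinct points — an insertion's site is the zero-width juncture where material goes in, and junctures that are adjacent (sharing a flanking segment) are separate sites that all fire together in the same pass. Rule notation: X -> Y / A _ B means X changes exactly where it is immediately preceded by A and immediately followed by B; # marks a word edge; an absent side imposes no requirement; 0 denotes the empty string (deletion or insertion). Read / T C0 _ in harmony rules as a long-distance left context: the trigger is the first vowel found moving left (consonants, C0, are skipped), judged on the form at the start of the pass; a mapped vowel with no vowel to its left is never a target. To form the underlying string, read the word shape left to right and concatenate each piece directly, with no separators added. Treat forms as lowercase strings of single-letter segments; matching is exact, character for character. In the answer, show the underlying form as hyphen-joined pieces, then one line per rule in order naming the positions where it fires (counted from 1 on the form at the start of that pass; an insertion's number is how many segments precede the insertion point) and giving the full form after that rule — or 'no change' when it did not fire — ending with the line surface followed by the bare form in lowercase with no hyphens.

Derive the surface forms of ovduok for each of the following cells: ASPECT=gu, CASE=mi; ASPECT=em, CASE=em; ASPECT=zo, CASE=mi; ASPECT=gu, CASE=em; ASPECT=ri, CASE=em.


cell ASPECT=gu, CASE=mi:
underlying: v-ovduok-im
1. f -> v, k -> g / V _ V: fires at position(s) 7: vovduogim
2. e -> o, i -> u / B C0 _: fires at position(s) 8: vovduogum
3. f -> v, k -> g, p -> b, s -> z, t -> d / _ Z: no change
surface: vovduogum

cell ASPECT=em, CASE=em:
underlying: ngo-ovduok-bz
1. f -> v, k -> g / V _ V: no change
2. e -> o, i -> u / B C0 _: no change
3. f -> v, k -> g, p -> b, s -> z, t -> d / _ Z: fires at position(s) 9: ngoovduogbz
surface: ngoovduogbz

cell ASPECT=zo, CASE=mi:
underlying: lut-ovduok-im
1. f -> v, k -> g / V _ V: fires at position(s) 9: lutovduogim
2. e -> o, i -> u / B C0 _: fires at position(s) 10: lutovduogum
3. f -> v, k -> g, p -> b, s -> z, t -> d / _ Z: no change
surface: lutovduogum

cell ASPECT=gu, CASE=em:
underlying: v-ovduok-bz
1. f -> v, k -> g / V _ V: no change
2. e -> o, i -> u / B C0 _: no change
3. f -> v, k -> g, p -> b, s -> z, t -> d / _ Z: fires at position(s) 7: vovduogbz
surface: vovduogbz

cell ASPECT=ri, CASE=em:
underlying: og-ovduok-bz
1. f -> v, k -> g / V _ V: no change
2. e -> o, i -> u / B C0 _: no change
3. f -> v, k -> g, p -> b, s -> z, t -> d / _ Z: fires at position(s) 8: ogovduogbz
surface: ogovduogbz


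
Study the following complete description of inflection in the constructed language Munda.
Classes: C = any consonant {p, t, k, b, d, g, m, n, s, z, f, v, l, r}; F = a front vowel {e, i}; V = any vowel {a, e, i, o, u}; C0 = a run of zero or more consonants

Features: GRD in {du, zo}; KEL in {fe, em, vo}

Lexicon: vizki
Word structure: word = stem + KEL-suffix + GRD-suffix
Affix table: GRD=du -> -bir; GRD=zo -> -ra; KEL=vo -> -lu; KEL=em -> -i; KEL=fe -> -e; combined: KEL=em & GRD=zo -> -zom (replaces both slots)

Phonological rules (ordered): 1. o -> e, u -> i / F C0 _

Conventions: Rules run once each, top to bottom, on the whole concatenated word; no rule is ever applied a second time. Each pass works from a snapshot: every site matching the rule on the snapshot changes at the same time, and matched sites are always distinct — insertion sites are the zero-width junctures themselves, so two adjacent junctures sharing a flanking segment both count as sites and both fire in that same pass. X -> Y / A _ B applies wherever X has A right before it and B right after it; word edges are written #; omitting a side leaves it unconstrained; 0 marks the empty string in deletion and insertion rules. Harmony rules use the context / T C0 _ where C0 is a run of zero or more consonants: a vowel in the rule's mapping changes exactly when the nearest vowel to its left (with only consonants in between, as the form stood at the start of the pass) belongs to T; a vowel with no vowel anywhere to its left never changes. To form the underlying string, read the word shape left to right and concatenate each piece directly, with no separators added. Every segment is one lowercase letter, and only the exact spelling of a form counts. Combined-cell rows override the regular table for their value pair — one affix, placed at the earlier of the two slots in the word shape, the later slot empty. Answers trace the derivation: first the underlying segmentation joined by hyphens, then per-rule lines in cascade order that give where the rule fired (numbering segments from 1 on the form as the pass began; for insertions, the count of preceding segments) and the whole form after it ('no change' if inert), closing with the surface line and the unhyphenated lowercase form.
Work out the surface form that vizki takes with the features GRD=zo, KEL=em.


underlying: vizki-zom
1. o -> e, u -> i / F C0 _: fires at position(s) 7: vizkizem
surface: vizkizem


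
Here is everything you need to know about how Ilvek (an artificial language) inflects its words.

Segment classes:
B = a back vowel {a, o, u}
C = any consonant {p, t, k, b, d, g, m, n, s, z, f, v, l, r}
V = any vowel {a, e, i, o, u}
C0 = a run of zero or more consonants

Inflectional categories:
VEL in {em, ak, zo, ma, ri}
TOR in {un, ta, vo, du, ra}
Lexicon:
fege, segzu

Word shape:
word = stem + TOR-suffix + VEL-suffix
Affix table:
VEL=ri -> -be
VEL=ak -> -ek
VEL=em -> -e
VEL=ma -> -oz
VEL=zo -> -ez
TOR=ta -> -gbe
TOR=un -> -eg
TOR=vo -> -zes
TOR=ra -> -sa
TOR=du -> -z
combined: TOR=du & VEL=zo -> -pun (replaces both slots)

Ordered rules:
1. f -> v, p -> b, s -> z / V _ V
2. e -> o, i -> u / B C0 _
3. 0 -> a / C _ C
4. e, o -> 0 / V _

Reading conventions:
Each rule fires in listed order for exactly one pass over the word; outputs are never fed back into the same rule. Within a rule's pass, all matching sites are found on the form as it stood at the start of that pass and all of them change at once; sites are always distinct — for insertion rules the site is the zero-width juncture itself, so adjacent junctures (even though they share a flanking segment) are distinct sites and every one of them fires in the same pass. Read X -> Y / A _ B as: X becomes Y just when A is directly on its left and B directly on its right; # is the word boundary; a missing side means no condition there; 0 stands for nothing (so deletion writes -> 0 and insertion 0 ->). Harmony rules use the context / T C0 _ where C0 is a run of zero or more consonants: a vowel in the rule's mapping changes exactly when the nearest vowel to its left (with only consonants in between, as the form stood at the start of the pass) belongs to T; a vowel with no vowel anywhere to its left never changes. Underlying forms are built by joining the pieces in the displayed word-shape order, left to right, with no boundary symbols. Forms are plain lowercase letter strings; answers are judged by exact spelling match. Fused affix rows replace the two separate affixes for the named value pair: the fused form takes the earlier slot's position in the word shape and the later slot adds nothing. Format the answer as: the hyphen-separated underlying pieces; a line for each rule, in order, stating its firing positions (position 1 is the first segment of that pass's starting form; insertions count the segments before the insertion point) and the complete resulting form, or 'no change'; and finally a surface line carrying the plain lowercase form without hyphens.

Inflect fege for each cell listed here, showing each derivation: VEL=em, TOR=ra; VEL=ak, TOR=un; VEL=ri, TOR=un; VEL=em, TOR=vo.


cell VEL=em, TOR=ra:
underlying: fege-sa-e
1. f -> v, p -> b, s -> z / V _ V: fires at position(s) 5: fegezae
2. e -> o, i -> u / B C0 _: fires at position(s) 7: fegezao
3. 0 -> a / C _ C: no change
4. e, o -> 0 / V _: fires at position(s) 7: fegeza
surface: fegeza

cell VEL=ak, TOR=un:
underlying: fege-eg-ek
1. f -> v, p -> b, s -> z / V _ V: no change
2. e -> o, i -> u / B C0 _: no change
3. 0 -> a / C _ C: no change
4. e, o -> 0 / V _: fires at position(s) 5: fegegek
surface: fegegek

cell VEL=ri, TOR=un:
underlying: fege-eg-be
1. f -> v, p -> b, s -> z / V _ V: no change
2. e -> o, i -> u / B C0 _: no change
3. 0 -> a / C _ C: inserts after position(s) 6: fegeegabe
4. e, o -> 0 / V _: fires at position(s) 5: fegegabe
surface: fegegabe

cell VEL=em, TOR=vo:
underlying: fege-zes-e
1. f -> v, p -> b, s -> z / V _ V: fires at position(s) 7: fegezeze
2. e -> o, i -> u / B C0 _: no change
3. 0 -> a / C _ C: no change
4. e, o -> 0 / V _: no change
surface: fegezeze


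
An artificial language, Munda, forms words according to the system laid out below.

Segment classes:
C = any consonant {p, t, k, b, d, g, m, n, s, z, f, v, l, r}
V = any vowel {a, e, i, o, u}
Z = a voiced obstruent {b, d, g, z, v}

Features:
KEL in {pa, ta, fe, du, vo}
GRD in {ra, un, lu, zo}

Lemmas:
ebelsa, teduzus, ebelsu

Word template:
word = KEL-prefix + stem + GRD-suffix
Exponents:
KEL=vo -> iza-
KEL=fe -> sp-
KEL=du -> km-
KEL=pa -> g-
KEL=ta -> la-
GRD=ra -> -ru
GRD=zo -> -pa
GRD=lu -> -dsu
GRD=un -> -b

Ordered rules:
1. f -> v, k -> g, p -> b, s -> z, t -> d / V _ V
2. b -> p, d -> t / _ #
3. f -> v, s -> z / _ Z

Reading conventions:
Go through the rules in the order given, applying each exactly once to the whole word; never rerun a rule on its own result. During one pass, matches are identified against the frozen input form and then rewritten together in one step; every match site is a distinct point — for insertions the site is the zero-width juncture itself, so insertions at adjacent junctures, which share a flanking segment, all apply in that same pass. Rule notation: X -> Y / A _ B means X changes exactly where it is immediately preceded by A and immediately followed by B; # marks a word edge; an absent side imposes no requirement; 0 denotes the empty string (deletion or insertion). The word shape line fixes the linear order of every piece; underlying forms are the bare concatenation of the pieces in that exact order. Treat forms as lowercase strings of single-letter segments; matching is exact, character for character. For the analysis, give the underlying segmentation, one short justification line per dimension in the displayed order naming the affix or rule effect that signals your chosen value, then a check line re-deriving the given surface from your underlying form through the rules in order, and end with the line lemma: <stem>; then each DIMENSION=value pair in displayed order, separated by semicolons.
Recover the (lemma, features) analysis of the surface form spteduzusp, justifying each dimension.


underlying: sp-teduzus-b
KEL=fe - signalled by the affix sp-
GRD=un - signalled by the affix -b
check: spteduzusb -> spteduzusb -> spteduzusp -> spteduzusp
lemma: teduzus; KEL=fe; GRD=un


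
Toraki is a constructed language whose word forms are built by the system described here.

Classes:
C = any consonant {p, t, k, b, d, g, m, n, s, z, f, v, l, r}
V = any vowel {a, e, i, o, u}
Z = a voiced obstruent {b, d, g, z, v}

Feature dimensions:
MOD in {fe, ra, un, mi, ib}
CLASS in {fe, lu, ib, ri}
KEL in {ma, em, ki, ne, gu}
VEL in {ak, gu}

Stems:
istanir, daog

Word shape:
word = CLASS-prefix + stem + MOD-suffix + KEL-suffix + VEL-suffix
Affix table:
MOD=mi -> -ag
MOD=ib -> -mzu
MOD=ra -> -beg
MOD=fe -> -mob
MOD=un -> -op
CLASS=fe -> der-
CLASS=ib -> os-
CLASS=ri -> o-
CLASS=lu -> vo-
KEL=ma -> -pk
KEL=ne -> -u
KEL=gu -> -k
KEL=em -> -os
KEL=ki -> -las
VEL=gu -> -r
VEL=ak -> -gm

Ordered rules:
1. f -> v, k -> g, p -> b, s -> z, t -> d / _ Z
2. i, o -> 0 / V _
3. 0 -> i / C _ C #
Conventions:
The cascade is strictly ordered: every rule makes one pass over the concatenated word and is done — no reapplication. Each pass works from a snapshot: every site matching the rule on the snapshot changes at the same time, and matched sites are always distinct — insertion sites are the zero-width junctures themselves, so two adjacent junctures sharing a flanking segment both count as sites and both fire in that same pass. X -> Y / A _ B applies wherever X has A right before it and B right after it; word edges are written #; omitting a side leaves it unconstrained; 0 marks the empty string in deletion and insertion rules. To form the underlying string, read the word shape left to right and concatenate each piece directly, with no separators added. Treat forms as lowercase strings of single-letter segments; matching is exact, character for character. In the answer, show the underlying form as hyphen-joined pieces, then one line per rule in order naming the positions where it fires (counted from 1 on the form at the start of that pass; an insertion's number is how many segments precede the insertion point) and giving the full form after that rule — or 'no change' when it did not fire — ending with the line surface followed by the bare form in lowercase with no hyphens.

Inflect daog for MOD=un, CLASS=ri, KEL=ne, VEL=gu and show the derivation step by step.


underlying: o-daog-op-u-r
1. f -> v, k -> g, p -> b, s -> z, t -> d / _ Z: no change
2. i, o -> 0 / V _: fires at position(s) 4: odagopur
3. 0 -> i / C _ C #: no change
surface: odagopur


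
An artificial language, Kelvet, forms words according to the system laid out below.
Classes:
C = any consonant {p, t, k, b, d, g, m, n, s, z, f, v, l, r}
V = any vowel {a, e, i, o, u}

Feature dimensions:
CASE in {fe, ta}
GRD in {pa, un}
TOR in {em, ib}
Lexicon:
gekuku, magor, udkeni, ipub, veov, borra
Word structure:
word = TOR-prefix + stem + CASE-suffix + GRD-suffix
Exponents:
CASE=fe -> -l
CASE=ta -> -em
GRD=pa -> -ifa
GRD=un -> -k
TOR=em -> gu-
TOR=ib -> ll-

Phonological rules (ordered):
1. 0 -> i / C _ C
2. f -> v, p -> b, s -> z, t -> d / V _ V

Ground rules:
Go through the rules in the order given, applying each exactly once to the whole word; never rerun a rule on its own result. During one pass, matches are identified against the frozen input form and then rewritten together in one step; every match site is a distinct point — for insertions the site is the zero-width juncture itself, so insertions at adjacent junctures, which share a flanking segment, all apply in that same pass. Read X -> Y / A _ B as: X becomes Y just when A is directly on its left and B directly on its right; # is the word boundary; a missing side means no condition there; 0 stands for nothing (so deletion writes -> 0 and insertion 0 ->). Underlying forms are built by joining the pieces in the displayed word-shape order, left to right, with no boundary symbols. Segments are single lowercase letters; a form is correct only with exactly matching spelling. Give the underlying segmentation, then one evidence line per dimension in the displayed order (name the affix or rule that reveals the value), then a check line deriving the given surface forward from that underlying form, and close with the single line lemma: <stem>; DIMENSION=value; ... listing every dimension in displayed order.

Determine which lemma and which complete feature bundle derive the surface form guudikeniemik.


underlying: gu-udkeni-em-k
CASE=ta - signalled by the affix -em
GRD=un - signalled by the affix -k
TOR=em - signalled by the affix gu-
check: guudkeniemk -> guudikeniemik -> guudikeniemik
lemma: udkeni; CASE=ta; GRD=un; TOR=em


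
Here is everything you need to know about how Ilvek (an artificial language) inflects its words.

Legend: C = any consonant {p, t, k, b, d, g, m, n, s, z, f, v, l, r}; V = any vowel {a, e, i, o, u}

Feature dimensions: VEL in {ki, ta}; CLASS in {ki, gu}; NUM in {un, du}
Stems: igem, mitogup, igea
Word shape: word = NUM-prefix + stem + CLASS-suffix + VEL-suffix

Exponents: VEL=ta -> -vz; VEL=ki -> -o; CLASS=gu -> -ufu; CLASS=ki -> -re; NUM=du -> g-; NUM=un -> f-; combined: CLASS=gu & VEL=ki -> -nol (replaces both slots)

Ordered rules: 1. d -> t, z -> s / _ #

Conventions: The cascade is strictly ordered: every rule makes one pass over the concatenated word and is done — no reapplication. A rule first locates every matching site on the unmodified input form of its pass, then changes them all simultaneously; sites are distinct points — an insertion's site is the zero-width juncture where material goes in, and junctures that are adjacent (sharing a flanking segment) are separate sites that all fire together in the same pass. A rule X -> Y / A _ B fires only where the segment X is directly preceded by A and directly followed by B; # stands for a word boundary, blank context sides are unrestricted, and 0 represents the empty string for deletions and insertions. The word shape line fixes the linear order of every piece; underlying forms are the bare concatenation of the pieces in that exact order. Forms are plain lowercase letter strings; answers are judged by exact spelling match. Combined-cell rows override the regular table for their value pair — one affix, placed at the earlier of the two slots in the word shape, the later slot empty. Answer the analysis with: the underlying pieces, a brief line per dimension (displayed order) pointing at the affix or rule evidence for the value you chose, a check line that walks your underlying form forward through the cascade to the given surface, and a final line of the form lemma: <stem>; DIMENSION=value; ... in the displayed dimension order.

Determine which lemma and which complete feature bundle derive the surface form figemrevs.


underlying: f-igem-re-vz
VEL=ta - signalled by the affix -vz
CLASS=ki - signalled by the affix -re
NUM=un - signalled by the affix f-
check: figemrevz -> figemrevs
lemma: igem; VEL=ta; CLASS=ki; NUM=un
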